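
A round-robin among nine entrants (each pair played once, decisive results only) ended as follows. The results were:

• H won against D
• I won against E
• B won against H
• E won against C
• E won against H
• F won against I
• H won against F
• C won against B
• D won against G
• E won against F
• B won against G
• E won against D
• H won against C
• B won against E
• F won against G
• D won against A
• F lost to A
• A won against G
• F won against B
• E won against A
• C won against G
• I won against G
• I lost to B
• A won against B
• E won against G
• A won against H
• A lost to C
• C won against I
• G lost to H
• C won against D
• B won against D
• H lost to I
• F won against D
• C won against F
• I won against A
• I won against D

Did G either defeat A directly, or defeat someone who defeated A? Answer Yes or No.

G did not beat A directly.
G beat no one, so there is no intermediate entrant.

No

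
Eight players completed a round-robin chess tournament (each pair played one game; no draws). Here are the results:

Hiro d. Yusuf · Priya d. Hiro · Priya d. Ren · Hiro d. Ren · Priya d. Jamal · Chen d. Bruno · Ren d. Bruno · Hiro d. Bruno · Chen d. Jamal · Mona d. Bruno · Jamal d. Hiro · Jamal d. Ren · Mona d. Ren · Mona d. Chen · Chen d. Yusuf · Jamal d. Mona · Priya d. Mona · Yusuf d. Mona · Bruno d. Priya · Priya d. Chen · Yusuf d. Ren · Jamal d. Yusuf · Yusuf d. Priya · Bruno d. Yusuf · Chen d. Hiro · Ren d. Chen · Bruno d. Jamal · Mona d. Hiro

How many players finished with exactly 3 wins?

3

Win totals: Bruno 3, Jamal 4, Hiro 3, Yusuf 3, Mona 4, Ren 2, Priya 5, Chen 4.
Exactly 3: Bruno, Hiro, Yusuf — 3 players.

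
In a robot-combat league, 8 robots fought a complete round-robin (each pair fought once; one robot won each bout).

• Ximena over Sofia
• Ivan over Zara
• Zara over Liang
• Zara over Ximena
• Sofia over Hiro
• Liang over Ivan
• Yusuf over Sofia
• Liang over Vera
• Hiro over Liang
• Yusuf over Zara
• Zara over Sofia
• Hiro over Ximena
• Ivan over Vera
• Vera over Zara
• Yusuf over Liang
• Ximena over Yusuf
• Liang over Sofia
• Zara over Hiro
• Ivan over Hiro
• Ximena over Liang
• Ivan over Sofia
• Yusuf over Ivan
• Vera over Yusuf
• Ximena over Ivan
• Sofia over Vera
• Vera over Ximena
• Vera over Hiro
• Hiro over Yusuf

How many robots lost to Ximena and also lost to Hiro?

2

Ximena beat: Sofia, Yusuf, Ivan, Liang.
Hiro beat: Yusuf, Ximena, Liang.
Both beat: Yusuf, Liang — 2.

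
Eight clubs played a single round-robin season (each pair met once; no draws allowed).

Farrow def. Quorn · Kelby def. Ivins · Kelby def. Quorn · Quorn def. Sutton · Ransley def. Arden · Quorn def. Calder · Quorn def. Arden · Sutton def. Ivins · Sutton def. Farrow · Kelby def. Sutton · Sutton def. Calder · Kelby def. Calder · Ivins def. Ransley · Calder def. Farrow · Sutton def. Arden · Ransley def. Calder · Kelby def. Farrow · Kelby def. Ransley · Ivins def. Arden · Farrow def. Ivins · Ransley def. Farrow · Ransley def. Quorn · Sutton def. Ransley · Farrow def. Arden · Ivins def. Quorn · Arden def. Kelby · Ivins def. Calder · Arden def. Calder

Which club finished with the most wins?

Kelby

Win totals: Quorn 3, Ransley 4, Ivins 4, Calder 1, Sutton 5, Arden 2, Farrow 3, Kelby 6.
Kelby leads with 6 wins (next highest: 5).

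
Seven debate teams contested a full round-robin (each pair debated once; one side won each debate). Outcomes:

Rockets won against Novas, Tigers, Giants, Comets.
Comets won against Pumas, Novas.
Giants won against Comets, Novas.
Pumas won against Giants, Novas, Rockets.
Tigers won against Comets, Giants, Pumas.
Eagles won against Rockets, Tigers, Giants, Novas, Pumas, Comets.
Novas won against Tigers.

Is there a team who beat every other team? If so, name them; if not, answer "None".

Eagles has 6 wins out of 6 opponents — a perfect record.

Eagles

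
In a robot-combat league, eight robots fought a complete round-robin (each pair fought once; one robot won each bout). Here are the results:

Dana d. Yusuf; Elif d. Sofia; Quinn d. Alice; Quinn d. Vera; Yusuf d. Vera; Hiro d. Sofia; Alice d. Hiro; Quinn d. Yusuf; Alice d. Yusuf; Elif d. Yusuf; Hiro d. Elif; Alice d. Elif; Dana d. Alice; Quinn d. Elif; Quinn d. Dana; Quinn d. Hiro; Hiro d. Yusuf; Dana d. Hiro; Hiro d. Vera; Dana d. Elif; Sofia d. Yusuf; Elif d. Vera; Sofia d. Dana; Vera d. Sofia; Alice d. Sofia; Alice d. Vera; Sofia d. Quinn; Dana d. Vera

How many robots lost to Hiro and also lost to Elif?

Hiro beat: Elif, Vera, Sofia, Yusuf.
Elif beat: Vera, Sofia, Yusuf.
Both beat: Vera, Sofia, Yusuf — 3.

3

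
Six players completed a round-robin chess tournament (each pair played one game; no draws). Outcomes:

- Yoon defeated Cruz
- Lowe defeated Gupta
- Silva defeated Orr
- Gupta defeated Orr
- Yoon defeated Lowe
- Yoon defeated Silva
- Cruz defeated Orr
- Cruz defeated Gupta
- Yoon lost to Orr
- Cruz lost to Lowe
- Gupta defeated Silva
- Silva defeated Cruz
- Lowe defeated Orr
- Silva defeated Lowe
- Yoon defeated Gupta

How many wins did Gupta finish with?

Gupta's results: beat Silva, Orr; lost to Lowe, Cruz, Yoon.
That is 2 wins.

2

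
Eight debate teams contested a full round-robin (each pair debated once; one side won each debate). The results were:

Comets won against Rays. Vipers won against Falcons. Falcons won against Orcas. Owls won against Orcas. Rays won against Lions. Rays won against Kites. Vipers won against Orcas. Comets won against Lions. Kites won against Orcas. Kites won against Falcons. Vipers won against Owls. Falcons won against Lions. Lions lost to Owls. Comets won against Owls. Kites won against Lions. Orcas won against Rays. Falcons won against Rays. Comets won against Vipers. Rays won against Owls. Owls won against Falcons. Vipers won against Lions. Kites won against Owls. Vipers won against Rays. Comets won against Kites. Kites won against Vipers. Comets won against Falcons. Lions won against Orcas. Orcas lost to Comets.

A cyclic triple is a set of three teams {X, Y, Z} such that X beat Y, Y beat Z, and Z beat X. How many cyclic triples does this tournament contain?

Win totals: Comets 7, Vipers 5, Orcas 1, Rays 3, Owls 3, Lions 1, Falcons 3, Kites 5.
A team with w wins dominates both others in C(w,2) triples; summing gives 21 + 10 + 0 + 3 + 3 + 0 + 3 + 10 = 50 transitive triples.
Total triples C(8,3) = 56, so cyclic triples = 56 − 50 = 6.

6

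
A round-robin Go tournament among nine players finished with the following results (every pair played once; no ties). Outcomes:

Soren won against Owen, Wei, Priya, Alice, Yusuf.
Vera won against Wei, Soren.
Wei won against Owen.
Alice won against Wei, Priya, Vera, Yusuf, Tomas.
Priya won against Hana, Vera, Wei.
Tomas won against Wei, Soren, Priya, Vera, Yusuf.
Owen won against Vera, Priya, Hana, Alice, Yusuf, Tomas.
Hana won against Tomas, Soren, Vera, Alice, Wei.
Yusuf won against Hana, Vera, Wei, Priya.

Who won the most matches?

Win totals: Soren 5, Yusuf 4, Tomas 5, Priya 3, Wei 1, Alice 5, Vera 2, Owen 6, Hana 5.
Owen leads with 6 wins (next highest: 5).

Owen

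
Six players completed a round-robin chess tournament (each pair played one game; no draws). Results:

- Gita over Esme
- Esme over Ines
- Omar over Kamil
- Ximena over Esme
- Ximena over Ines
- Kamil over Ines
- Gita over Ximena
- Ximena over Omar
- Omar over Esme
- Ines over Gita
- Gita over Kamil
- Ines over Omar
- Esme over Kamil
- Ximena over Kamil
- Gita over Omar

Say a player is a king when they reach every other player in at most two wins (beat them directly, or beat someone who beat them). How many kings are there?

3

Ines reaches everyone (king).
Kamil cannot reach Ximena, Esme in two steps.
Omar cannot reach Ximena, Gita in two steps.
Ximena reaches everyone (king).
Gita reaches everyone (king).
Esme cannot reach Ximena in two steps.
Kings: Ines, Ximena, Gita — 3.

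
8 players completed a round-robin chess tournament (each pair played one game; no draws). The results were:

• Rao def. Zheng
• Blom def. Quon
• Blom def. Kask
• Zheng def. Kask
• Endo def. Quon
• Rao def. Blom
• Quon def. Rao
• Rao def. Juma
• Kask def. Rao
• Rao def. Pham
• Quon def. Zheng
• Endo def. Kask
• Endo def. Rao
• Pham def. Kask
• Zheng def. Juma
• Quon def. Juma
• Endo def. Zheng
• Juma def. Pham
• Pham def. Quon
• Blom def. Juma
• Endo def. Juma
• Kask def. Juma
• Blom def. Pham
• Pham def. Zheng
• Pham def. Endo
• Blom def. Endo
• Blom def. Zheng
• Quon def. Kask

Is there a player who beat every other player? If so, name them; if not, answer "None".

None

Highest win total is Blom with 6 (out of 7 possible).
Blom lost to Rao, so no player went undefeated.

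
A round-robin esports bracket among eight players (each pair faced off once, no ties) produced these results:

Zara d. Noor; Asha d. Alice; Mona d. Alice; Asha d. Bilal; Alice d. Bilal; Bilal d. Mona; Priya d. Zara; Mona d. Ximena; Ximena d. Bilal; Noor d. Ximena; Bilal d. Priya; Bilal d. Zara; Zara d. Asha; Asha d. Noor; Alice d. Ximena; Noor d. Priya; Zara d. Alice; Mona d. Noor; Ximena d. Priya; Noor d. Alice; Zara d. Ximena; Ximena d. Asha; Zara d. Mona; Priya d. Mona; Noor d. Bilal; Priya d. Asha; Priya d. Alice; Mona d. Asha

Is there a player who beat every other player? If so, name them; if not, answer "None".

None

Highest win total is Zara with 5 (out of 7 possible).
Zara lost to Bilal, Priya, so no player went undefeated.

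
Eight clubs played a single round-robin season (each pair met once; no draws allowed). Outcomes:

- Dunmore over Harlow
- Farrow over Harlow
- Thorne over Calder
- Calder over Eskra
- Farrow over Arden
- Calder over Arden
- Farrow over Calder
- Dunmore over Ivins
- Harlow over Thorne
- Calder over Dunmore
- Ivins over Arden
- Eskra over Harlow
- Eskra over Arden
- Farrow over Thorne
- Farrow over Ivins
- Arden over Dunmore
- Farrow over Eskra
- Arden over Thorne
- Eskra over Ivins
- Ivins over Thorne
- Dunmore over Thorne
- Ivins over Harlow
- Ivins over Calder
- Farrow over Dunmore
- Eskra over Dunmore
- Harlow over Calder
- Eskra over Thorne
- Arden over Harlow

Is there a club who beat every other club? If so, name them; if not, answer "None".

Farrow has 7 wins out of 7 opponents — a perfect record.

Farrow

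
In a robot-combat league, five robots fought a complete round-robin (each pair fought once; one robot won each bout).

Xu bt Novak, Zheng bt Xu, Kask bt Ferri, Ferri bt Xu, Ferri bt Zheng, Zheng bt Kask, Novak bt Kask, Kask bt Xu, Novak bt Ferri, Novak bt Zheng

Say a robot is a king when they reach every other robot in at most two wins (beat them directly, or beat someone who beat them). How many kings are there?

5

Zheng reaches everyone (king).
Kask reaches everyone (king).
Xu reaches everyone (king).
Novak reaches everyone (king).
Ferri reaches everyone (king).
Kings: Zheng, Kask, Xu, Novak, Ferri — 5.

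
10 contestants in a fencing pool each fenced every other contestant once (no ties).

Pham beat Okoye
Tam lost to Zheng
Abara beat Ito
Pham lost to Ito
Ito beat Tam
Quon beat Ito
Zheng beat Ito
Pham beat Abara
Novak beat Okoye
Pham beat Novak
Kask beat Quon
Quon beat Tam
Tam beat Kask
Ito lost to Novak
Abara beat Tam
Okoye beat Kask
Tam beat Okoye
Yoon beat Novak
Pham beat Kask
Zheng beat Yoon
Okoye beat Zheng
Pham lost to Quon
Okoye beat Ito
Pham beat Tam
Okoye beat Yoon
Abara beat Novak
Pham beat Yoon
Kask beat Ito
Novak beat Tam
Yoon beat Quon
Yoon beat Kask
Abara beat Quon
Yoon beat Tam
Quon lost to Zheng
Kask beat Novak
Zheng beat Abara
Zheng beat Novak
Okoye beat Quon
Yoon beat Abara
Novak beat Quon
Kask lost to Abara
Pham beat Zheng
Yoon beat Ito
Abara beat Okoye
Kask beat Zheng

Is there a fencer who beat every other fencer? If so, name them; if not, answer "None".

None

Highest win total is Pham with 7 (out of 9 possible).
Pham lost to Ito, Quon, so no fencer went undefeated.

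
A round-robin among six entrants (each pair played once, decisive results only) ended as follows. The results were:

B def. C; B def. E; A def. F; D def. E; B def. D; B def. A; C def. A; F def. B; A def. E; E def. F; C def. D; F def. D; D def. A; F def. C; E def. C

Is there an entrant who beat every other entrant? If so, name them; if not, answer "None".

Highest win total is B with 4 (out of 5 possible).
B lost to F, so no entrant went undefeated.

None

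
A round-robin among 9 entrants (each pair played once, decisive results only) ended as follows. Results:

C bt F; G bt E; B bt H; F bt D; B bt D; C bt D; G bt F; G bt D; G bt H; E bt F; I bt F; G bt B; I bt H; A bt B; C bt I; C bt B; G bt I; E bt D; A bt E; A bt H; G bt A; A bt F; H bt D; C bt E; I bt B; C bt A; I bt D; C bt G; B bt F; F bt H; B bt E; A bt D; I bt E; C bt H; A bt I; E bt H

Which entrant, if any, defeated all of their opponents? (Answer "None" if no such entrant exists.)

C

C has 8 wins out of 8 opponents — a perfect record.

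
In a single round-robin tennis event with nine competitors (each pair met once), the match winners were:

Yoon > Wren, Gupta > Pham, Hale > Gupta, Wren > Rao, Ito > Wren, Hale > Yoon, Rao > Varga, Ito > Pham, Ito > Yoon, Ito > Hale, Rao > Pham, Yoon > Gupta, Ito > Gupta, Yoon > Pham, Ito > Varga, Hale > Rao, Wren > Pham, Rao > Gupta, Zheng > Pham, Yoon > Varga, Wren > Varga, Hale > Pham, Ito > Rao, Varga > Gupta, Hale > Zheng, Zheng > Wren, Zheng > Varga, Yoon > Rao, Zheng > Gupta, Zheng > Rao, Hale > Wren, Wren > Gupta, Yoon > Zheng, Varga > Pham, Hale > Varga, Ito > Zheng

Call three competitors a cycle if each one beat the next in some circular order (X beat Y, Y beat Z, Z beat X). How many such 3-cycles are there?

0

Win totals: Rao 3, Hale 7, Wren 4, Pham 0, Yoon 6, Gupta 1, Ito 8, Varga 2, Zheng 5.
A competitor with w wins dominates both others in C(w,2) triples; summing gives 3 + 21 + 6 + 0 + 15 + 0 + 28 + 1 + 10 = 84 transitive triples.
Total triples C(9,3) = 84, so cyclic triples = 84 − 84 = 0.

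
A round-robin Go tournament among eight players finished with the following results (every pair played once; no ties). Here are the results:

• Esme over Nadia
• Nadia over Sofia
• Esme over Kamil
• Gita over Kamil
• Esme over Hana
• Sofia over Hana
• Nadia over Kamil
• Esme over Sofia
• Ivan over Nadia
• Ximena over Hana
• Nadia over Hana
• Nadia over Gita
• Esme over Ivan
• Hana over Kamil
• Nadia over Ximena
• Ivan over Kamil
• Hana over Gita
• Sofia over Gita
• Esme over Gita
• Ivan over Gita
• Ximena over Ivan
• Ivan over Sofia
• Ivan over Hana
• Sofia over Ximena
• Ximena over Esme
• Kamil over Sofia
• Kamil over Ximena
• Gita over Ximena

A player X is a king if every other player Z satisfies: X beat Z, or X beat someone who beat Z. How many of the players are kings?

3

Sofia cannot reach Nadia in two steps.
Esme reaches everyone (king).
Hana cannot reach Esme, Ivan, Nadia in two steps.
Kamil cannot reach Nadia in two steps.
Gita cannot reach Nadia in two steps.
Ivan cannot reach Esme in two steps.
Ximena reaches everyone (king).
Nadia reaches everyone (king).
Kings: Esme, Ximena, Nadia — 3.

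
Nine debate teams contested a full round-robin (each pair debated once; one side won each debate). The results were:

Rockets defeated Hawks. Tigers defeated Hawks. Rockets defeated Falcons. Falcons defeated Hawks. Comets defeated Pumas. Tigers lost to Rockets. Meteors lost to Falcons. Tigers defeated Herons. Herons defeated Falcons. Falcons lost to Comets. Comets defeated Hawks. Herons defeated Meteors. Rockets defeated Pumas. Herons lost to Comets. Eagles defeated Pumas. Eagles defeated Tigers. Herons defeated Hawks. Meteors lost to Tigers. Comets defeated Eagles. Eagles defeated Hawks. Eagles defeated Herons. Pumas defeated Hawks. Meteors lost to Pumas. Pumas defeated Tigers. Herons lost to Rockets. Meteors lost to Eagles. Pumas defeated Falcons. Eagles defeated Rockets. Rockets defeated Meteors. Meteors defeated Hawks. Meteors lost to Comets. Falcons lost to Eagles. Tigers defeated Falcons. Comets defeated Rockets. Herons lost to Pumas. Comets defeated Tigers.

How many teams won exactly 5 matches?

1

Win totals: Hawks 0, Pumas 5, Tigers 4, Rockets 6, Falcons 2, Comets 8, Herons 3, Eagles 7, Meteors 1.
Exactly 5: Pumas — 1 team.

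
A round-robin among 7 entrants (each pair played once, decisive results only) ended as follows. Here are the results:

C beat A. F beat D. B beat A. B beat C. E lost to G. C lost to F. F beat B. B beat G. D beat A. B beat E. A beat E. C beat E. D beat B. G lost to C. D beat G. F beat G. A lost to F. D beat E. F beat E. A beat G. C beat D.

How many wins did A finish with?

2

A's results: beat E, G; lost to B, C, D, F.
That is 2 wins.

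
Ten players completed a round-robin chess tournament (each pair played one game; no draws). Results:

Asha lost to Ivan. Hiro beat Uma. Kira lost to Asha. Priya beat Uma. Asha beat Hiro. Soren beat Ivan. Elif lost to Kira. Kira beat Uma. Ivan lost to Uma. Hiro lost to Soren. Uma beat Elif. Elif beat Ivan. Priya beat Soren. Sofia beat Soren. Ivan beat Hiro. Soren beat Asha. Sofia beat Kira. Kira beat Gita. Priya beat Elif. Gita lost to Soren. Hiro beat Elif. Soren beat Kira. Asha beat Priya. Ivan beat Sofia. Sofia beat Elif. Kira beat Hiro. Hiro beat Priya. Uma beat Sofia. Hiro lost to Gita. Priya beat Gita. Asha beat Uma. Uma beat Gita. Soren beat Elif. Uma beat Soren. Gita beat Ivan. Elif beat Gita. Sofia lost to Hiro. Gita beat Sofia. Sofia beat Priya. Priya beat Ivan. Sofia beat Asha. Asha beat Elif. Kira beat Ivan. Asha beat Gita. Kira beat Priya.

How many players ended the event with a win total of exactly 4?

Win totals: Priya 5, Sofia 5, Gita 3, Elif 2, Kira 6, Ivan 3, Asha 6, Hiro 4, Uma 5, Soren 6.
Exactly 4: Hiro — 1 player.

1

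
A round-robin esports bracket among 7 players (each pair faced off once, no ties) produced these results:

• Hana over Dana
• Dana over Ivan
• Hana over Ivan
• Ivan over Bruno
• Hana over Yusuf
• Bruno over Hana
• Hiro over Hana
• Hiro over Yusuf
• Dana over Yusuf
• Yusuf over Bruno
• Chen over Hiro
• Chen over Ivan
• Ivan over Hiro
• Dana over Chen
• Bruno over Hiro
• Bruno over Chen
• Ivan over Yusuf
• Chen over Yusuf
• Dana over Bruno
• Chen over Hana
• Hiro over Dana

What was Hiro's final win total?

Hiro's results: beat Hana, Dana, Yusuf; lost to Ivan, Chen, Bruno.
That is 3 wins.

3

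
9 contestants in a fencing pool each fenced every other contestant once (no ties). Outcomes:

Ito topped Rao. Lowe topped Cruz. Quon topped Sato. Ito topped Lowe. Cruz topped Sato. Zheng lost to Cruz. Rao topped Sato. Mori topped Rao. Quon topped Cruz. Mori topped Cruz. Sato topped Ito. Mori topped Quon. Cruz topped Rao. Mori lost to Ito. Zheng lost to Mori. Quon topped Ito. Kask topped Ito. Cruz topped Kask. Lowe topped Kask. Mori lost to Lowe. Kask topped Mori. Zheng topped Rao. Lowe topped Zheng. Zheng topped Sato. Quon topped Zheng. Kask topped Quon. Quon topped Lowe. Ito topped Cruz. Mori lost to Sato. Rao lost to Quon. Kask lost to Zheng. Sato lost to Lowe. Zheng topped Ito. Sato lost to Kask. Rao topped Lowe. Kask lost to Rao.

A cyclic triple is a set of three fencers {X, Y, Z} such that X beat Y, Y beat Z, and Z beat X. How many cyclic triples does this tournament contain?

25

Win totals: Rao 3, Kask 4, Mori 4, Lowe 5, Cruz 4, Ito 4, Sato 2, Quon 6, Zheng 4.
A fencer with w wins dominates both others in C(w,2) triples; summing gives 3 + 6 + 6 + 10 + 6 + 6 + 1 + 15 + 6 = 59 transitive triples.
Total triples C(9,3) = 84, so cyclic triples = 84 − 59 = 25.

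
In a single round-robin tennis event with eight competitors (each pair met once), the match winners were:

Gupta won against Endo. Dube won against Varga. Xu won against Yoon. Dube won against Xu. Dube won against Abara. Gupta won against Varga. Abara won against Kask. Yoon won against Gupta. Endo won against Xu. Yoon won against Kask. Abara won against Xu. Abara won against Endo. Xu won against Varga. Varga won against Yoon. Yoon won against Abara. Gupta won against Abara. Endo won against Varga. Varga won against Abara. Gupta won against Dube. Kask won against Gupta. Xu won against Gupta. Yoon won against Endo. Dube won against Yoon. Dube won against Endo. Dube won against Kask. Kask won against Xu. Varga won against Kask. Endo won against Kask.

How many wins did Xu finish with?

3

Xu's results: beat Yoon, Varga, Gupta; lost to Endo, Kask, Abara, Dube.
That is 3 wins.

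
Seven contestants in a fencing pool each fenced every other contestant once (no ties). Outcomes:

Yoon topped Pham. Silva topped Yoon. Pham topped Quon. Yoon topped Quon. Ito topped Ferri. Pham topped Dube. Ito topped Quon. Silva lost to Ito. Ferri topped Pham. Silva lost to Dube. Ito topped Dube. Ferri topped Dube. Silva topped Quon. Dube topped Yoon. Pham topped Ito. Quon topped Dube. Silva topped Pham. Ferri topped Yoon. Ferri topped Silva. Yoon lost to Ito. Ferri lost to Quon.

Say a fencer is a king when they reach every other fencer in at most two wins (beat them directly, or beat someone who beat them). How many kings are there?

Ito reaches everyone (king).
Silva reaches everyone (king).
Yoon cannot reach Silva in two steps.
Ferri reaches everyone (king).
Pham reaches everyone (king).
Quon cannot reach Ito in two steps.
Dube cannot reach Ito, Ferri in two steps.
Kings: Ito, Silva, Ferri, Pham — 4.

4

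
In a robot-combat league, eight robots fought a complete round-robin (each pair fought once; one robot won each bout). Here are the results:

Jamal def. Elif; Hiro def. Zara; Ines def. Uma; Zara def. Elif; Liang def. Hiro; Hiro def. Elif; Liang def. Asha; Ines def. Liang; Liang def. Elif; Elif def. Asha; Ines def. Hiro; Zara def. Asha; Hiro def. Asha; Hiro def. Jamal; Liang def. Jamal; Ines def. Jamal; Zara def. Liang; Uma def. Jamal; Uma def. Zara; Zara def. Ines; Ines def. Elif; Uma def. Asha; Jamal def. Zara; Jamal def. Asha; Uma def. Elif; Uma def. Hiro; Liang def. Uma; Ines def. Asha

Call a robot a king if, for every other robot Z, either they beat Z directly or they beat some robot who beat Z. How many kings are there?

Liang cannot reach Ines in two steps.
Jamal cannot reach Uma, Hiro in two steps.
Ines reaches everyone (king).
Elif cannot reach Liang, Jamal, Ines, Uma, Zara, Hiro in two steps.
Uma reaches everyone (king).
Asha cannot reach Liang, Jamal, Ines, Elif, Uma, Zara, Hiro in two steps.
Zara reaches everyone (king).
Hiro cannot reach Uma in two steps.
Kings: Ines, Uma, Zara — 3.

3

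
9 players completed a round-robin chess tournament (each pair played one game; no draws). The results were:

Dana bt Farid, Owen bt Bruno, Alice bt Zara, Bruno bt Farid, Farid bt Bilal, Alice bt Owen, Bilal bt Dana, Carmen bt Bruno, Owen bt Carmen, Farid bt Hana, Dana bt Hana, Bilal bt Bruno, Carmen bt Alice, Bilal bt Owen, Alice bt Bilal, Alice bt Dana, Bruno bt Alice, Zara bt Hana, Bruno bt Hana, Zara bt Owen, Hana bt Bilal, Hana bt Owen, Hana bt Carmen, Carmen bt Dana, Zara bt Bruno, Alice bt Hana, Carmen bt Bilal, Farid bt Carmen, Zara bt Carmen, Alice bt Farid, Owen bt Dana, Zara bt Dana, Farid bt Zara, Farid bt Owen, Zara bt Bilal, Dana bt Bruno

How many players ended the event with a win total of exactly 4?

Win totals: Hana 3, Carmen 4, Farid 5, Zara 6, Dana 3, Owen 3, Bilal 3, Bruno 3, Alice 6.
Exactly 4: Carmen — 1 player.

1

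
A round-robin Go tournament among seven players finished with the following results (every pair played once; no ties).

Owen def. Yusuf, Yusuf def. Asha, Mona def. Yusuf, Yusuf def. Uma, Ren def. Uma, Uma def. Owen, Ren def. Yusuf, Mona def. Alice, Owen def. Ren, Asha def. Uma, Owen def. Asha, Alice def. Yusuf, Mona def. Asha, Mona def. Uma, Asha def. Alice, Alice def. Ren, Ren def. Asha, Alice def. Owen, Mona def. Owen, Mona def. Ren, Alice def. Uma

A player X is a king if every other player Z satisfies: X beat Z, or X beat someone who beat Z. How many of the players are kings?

Ren cannot reach Mona in two steps.
Yusuf cannot reach Ren, Mona in two steps.
Asha cannot reach Mona in two steps.
Alice cannot reach Mona in two steps.
Mona reaches everyone (king).
Uma cannot reach Alice, Mona in two steps.
Owen cannot reach Mona in two steps.
Kings: Mona — 1.

1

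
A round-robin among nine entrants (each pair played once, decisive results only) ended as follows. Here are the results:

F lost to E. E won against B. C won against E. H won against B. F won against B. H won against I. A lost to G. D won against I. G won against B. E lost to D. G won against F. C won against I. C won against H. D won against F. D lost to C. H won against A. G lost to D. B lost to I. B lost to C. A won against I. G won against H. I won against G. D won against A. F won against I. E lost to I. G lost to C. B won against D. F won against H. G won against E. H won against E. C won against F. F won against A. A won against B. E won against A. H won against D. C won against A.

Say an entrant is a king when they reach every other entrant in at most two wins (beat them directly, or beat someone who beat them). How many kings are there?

A cannot reach C, F, H in two steps.
B cannot reach C, H in two steps.
C reaches everyone (king).
D cannot reach C in two steps.
E cannot reach C, G in two steps.
F cannot reach C in two steps.
G cannot reach C in two steps.
H cannot reach C in two steps.
I cannot reach C in two steps.
Kings: C — 1.

1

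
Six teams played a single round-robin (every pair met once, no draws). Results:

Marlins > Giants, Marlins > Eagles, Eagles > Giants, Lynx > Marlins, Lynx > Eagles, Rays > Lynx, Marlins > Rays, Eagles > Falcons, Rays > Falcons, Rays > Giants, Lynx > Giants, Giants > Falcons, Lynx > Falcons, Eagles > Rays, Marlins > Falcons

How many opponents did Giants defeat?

Giants' results: beat Falcons; lost to Rays, Marlins, Eagles, Lynx.
That is 1 win.

1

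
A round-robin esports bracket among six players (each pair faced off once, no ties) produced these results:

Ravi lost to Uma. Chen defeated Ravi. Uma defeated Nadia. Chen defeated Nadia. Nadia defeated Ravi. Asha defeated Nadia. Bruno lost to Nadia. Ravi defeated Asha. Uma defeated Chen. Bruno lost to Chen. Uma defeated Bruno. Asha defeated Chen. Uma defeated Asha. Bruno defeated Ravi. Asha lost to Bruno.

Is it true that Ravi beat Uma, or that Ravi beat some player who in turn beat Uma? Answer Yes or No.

No

Ravi did not beat Uma directly.
Ravi beat Asha, but each of them lost to Uma. No two-step path.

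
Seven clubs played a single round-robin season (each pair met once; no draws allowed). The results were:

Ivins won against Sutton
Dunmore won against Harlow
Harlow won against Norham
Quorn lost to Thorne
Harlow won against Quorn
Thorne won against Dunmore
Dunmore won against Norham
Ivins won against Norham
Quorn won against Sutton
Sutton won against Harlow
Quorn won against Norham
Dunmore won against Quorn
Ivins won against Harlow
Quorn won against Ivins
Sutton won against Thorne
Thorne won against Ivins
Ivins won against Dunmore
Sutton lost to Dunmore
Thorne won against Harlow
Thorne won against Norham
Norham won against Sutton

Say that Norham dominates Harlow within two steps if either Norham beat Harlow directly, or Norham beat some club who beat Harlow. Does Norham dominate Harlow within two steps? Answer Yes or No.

Norham did not beat Harlow directly.
Norham beat Sutton. Of those, Sutton beat Harlow.

Yes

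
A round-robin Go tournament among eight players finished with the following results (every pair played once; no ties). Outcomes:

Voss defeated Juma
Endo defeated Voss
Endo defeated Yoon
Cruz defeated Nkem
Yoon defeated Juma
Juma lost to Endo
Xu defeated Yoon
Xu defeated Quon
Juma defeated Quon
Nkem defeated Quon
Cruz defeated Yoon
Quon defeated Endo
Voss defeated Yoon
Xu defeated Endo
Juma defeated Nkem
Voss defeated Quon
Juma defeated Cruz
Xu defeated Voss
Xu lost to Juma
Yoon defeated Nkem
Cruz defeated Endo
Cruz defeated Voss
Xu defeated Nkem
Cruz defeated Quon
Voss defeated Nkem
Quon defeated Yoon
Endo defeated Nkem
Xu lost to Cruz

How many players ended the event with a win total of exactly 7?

0

Win totals: Cruz 6, Xu 5, Juma 4, Voss 4, Quon 2, Yoon 2, Endo 4, Nkem 1.
No player has exactly 7 wins.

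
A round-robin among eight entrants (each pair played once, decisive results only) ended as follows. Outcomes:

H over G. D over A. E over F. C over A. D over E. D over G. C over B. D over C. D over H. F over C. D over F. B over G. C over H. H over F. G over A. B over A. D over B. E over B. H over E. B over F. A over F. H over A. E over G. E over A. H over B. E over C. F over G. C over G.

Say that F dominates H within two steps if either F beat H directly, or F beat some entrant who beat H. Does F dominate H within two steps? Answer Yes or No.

Yes

F did not beat H directly.
F beat C, G. Of those, C beat H.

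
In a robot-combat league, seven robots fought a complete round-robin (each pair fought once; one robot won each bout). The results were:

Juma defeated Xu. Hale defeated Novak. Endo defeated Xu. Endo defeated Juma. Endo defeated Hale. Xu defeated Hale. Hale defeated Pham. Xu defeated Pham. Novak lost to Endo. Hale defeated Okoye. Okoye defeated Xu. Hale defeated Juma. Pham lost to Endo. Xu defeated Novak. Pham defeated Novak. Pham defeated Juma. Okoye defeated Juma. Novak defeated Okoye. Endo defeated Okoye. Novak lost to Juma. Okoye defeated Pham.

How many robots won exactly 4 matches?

1

Win totals: Juma 2, Novak 1, Hale 4, Pham 2, Xu 3, Okoye 3, Endo 6.
Exactly 4: Hale — 1 robot.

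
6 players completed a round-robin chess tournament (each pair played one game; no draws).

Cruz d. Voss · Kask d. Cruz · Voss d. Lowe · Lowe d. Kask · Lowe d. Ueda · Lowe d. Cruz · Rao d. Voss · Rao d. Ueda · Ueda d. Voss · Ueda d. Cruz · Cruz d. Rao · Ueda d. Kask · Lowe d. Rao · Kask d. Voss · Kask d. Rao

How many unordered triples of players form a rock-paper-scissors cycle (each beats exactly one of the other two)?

Of the C(6,3) = 20 triples, the cyclic ones are: {Rao, Voss, Lowe}; {Rao, Kask, Ueda}; {Rao, Cruz, Ueda}; {Voss, Kask, Lowe}; {Voss, Cruz, Lowe}; {Voss, Lowe, Ueda}.
That is 6.

6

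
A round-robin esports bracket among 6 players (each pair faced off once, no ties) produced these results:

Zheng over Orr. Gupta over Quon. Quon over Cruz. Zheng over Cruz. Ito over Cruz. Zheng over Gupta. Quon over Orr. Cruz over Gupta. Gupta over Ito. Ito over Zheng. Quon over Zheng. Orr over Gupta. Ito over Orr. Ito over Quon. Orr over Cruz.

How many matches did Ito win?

4

Ito's results: beat Orr, Cruz, Quon, Zheng; lost to Gupta.
That is 4 wins.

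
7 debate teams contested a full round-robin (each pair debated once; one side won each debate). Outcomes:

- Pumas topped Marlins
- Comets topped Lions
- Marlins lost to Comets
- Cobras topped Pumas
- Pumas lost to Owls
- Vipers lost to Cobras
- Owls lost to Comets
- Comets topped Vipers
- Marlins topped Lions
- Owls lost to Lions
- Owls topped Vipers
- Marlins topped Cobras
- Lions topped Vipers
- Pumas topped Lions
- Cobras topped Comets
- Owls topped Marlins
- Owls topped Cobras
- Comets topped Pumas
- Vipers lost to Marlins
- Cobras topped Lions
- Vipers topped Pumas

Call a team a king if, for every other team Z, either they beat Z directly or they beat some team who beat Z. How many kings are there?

Vipers cannot reach Comets, Owls, Cobras in two steps.
Comets reaches everyone (king).
Owls reaches everyone (king).
Lions cannot reach Comets in two steps.
Cobras reaches everyone (king).
Pumas cannot reach Comets in two steps.
Marlins reaches everyone (king).
Kings: Comets, Owls, Cobras, Marlins — 4.

4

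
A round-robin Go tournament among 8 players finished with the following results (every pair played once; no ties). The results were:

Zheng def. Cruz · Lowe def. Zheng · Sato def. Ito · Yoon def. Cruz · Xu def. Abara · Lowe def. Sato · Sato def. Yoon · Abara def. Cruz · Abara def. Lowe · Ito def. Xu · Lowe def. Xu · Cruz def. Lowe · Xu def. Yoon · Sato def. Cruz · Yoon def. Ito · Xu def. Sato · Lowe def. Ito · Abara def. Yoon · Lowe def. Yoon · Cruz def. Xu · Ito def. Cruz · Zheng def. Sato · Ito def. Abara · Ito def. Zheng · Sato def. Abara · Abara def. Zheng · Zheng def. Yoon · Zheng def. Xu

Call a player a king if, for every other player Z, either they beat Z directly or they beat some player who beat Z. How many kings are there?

7

Sato reaches everyone (king).
Cruz reaches everyone (king).
Zheng reaches everyone (king).
Lowe reaches everyone (king).
Xu reaches everyone (king).
Abara reaches everyone (king).
Yoon cannot reach Sato in two steps.
Ito reaches everyone (king).
Kings: Sato, Cruz, Zheng, Lowe, Xu, Abara, Ito — 7.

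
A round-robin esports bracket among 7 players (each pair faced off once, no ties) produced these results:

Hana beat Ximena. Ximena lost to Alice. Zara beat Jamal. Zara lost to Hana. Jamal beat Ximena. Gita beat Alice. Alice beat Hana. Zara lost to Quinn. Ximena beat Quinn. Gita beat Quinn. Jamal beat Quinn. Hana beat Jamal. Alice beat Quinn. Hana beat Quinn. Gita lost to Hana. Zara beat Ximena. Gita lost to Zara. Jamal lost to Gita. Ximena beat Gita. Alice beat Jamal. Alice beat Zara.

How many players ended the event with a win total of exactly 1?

Win totals: Gita 3, Hana 5, Quinn 1, Jamal 2, Ximena 2, Alice 5, Zara 3.
Exactly 1: Quinn — 1 player.

1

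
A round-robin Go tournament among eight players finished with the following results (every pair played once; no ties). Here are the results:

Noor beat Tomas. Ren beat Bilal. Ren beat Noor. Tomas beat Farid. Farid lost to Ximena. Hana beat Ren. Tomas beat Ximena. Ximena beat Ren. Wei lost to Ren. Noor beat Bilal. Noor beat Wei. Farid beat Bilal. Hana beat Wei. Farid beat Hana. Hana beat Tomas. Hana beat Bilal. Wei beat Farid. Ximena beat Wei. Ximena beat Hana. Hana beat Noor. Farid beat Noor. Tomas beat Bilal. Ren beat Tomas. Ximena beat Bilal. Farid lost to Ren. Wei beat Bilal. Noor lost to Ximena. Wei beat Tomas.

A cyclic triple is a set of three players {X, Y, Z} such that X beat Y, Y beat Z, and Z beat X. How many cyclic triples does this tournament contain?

9

Win totals: Wei 3, Ren 5, Noor 3, Tomas 3, Ximena 6, Bilal 0, Hana 5, Farid 3.
A player with w wins dominates both others in C(w,2) triples; summing gives 3 + 10 + 3 + 3 + 15 + 0 + 10 + 3 = 47 transitive triples.
Total triples C(8,3) = 56, so cyclic triples = 56 − 47 = 9.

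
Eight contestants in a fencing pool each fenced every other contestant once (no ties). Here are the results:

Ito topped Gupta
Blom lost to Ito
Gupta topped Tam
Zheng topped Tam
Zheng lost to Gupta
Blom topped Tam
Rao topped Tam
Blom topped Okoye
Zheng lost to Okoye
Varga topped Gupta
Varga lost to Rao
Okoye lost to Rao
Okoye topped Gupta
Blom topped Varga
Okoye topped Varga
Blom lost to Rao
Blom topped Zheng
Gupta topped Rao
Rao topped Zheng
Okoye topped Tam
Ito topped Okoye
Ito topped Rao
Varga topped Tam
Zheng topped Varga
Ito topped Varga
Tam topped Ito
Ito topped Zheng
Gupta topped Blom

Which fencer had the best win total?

Win totals: Rao 5, Zheng 2, Gupta 4, Varga 2, Tam 1, Ito 6, Blom 4, Okoye 4.
Ito leads with 6 wins (next highest: 5).

Ito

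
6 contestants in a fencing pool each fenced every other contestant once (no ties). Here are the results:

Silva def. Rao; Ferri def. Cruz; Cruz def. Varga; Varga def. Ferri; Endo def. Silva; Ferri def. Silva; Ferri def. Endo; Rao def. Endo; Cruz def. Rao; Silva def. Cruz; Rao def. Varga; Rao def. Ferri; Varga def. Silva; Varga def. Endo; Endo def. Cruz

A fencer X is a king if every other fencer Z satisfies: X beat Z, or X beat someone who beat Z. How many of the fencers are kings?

5

Endo cannot reach Ferri in two steps.
Rao reaches everyone (king).
Silva reaches everyone (king).
Varga reaches everyone (king).
Ferri reaches everyone (king).
Cruz reaches everyone (king).
Kings: Rao, Silva, Varga, Ferri, Cruz — 5.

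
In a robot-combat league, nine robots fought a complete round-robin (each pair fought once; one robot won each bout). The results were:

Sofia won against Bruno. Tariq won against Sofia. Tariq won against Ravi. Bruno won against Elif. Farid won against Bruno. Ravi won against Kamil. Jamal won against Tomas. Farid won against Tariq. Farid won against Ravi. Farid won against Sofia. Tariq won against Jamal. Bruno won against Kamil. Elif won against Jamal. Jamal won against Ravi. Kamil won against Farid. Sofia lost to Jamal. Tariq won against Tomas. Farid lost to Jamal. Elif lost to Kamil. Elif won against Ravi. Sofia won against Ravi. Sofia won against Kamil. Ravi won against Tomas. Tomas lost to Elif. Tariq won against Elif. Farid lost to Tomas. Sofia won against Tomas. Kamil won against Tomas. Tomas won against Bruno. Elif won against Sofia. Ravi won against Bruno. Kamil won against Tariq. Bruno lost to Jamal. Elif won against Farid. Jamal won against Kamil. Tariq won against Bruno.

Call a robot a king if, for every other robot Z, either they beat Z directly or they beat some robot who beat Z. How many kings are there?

6

Sofia cannot reach Jamal in two steps.
Farid reaches everyone (king).
Jamal reaches everyone (king).
Elif reaches everyone (king).
Ravi cannot reach Sofia, Jamal in two steps.
Kamil reaches everyone (king).
Bruno reaches everyone (king).
Tomas cannot reach Jamal in two steps.
Tariq reaches everyone (king).
Kings: Farid, Jamal, Elif, Kamil, Bruno, Tariq — 6.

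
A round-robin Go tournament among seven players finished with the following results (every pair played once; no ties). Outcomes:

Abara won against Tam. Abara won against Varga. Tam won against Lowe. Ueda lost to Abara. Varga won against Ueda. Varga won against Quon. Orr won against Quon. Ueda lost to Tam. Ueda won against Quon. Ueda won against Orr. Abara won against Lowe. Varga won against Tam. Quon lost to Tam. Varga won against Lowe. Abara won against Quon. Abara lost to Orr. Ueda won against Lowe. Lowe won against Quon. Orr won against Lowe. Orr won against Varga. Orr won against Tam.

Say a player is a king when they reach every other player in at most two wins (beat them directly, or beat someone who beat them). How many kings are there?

Lowe cannot reach Tam, Abara, Varga, Orr, Ueda in two steps.
Tam cannot reach Abara, Varga in two steps.
Abara reaches everyone (king).
Quon cannot reach Lowe, Tam, Abara, Varga, Orr, Ueda in two steps.
Varga cannot reach Abara in two steps.
Orr reaches everyone (king).
Ueda reaches everyone (king).
Kings: Abara, Orr, Ueda — 3.

3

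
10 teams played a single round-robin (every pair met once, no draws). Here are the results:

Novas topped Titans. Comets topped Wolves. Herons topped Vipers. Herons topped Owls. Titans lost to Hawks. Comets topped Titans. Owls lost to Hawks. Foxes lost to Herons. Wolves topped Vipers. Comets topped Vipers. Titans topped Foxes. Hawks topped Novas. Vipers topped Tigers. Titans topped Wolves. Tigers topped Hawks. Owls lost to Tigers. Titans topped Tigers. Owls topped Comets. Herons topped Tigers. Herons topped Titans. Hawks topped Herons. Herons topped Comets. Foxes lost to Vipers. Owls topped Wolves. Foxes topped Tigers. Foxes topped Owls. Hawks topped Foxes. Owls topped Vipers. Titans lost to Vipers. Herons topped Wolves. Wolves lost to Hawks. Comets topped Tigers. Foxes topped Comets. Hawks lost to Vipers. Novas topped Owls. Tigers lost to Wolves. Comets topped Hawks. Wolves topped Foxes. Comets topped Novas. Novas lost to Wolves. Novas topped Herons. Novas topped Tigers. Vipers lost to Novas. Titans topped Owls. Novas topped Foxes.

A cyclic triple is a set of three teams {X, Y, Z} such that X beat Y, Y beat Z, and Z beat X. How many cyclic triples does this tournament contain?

Win totals: Vipers 4, Herons 7, Titans 4, Novas 6, Tigers 2, Hawks 6, Foxes 3, Owls 3, Wolves 4, Comets 6.
A team with w wins dominates both others in C(w,2) triples; summing gives 6 + 21 + 6 + 15 + 1 + 15 + 3 + 3 + 6 + 15 = 91 transitive triples.
Total triples C(10,3) = 120, so cyclic triples = 120 − 91 = 29.

29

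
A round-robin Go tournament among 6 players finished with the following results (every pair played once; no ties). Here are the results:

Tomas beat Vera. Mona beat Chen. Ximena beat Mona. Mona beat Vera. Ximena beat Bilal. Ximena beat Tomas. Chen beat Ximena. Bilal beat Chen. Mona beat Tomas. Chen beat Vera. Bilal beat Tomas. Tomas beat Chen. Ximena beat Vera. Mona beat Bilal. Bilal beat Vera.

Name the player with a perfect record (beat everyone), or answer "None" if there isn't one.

Highest win total is Ximena with 4 (out of 5 possible).
Ximena lost to Chen, so no player went undefeated.

None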